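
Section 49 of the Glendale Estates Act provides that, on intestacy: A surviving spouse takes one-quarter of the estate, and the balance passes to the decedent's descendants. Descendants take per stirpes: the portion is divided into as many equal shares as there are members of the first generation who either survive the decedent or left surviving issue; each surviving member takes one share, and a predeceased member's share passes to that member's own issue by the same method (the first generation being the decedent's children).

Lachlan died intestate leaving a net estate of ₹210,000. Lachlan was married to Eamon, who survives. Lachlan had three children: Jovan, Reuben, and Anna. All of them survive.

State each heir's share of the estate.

Eamon takes one-quarter of ₹210,000 = ₹52,500. The remaining ₹157,500 passes to the descendants.
The descendants' portion (₹157,500) is divided into 3 shares of ₹52,500: Jovan, Reuben, and Anna each take ₹52,500.

Eamon: ₹52,500; Jovan: ₹52,500; Reuben: ₹52,500; Anna: ₹52,500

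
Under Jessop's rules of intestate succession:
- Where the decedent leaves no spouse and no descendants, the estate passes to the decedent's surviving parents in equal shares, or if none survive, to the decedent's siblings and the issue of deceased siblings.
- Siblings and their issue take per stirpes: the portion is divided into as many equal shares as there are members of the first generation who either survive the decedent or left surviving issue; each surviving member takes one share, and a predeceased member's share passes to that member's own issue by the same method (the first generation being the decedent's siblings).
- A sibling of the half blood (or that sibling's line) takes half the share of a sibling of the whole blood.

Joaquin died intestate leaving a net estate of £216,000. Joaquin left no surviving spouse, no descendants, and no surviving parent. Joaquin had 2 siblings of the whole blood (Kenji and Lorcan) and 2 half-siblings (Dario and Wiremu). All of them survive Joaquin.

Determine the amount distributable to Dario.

Dario receives £36,000.

The entire £216,000 passes to the siblings and their issue.
Counting each half-blood sibling's line as half a unit, there are 3 units in £216,000, so one unit is £72,000. Whole-blood lines (Kenji and Lorcan) take £72,000 each; half-blood lines (Dario and Wiremu) take £36,000 each.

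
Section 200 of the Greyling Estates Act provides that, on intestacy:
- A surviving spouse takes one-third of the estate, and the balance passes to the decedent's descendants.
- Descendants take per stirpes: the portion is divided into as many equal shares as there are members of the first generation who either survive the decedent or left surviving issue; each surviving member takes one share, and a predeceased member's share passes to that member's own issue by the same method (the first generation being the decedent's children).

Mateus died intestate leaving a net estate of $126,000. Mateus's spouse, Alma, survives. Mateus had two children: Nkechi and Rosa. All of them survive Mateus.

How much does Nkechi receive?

Nkechi receives $42,000.

Alma takes one-third of $126,000 = $42,000. The remaining $84,000 passes to the descendants.
The descendants' portion ($84,000) is divided into 2 shares of $42,000: Nkechi and Rosa each take $42,000.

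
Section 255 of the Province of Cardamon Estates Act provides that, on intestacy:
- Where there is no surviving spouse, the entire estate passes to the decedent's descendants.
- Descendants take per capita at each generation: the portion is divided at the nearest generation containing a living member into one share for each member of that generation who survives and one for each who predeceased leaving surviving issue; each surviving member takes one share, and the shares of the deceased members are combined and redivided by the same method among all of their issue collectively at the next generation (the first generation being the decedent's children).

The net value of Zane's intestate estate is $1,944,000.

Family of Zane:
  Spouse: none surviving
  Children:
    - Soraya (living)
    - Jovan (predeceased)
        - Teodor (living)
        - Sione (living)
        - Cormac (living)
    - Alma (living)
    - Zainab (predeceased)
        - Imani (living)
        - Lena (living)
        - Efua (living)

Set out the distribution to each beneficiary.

Soraya: $486,000; Teodor: $162,000; Sione: $162,000; Cormac: $162,000; Alma: $486,000; Imani: $162,000; Lena: $162,000; Efua: $162,000

The entire $1,944,000 passes to the descendants.
That amount ($1,944,000) is divided at the children's generation into 4 shares of $486,000. Soraya and Alma each take $486,000. The 2 shares of the deceased (Jovan and Zainab) are combined into a pool of $972,000.
That pool ($972,000) is divided at the grandchildren's generation equally among Teodor, Sione, Cormac, Imani, Lena, and Efua: $162,000 each.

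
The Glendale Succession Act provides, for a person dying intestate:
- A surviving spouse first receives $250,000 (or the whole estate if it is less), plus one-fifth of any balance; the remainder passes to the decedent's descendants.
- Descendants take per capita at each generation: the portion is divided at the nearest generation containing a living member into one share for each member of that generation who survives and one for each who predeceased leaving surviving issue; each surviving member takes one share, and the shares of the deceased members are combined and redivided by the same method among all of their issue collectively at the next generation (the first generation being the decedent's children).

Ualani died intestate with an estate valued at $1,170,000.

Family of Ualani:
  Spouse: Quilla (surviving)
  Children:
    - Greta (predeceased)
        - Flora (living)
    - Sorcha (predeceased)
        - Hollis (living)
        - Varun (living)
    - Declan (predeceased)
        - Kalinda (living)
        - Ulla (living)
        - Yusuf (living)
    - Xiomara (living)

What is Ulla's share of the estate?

Ulla receives $92,000.

Quilla first takes $250,000, leaving a balance of $920,000. Quilla then takes one-fifth of the balance ($184,000), for a total of $434,000. The remaining $736,000 passes to the descendants.
The descendants' portion ($736,000) is divided at the children's generation into 4 shares of $184,000. Xiomara takes $184,000. The 3 shares of the deceased (Greta, Sorcha, and Declan) are combined into a pool of $552,000.
That pool ($552,000) is divided at the grandchildren's generation equally among Flora, Hollis, Varun, Kalinda, Ulla, and Yusuf: $92,000 each.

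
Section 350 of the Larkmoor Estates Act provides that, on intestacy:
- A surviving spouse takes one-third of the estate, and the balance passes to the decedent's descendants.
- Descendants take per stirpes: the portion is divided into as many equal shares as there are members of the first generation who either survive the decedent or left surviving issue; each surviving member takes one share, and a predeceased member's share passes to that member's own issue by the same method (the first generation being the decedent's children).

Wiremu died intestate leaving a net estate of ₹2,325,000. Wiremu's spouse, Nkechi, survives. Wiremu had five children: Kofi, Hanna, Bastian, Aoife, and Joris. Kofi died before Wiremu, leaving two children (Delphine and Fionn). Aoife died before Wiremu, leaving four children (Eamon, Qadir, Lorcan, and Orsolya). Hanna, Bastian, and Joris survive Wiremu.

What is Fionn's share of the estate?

Fionn receives ₹155,000.

Nkechi takes one-third of ₹2,325,000 = ₹775,000. The remaining ₹1,550,000 passes to the descendants.
The descendants' portion (₹1,550,000) is divided into 5 shares of ₹310,000: Hanna, Bastian, and Joris each take ₹310,000; Kofi's ₹310,000 share passes to Kofi's issue; Aoife's ₹310,000 share passes to Aoife's issue.
Kofi's share (₹310,000) is divided into 2 shares of ₹155,000: Delphine and Fionn each take ₹155,000.
Aoife's share (₹310,000) is divided into 4 shares of ₹77,500: Eamon, Qadir, Lorcan, and Orsolya each take ₹77,500.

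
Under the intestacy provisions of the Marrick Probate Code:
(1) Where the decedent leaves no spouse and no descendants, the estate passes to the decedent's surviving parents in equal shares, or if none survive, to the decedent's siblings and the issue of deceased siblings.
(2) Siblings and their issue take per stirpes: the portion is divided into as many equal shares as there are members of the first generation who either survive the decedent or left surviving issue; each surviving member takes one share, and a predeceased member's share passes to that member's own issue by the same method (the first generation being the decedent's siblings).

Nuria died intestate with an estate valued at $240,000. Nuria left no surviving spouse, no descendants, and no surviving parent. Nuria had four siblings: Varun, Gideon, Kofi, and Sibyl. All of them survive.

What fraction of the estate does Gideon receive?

Gideon receives 1/4 of the estate.

The entire $240,000 passes to the siblings and their issue.
That amount ($240,000) is divided into 4 shares of $60,000: Varun, Gideon, Kofi, and Sibyl each take $60,000.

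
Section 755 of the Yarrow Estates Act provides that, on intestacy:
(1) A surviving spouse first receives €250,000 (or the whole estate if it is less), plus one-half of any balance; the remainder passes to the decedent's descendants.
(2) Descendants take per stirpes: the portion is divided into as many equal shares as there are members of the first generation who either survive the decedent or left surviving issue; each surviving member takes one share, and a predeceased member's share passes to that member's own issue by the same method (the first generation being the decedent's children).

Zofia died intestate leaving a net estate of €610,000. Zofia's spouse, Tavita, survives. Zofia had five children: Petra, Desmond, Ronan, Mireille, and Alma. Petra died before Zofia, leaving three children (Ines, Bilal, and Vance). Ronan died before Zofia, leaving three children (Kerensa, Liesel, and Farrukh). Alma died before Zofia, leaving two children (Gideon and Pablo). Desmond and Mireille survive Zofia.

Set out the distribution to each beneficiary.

Tavita first takes €250,000, leaving a balance of €360,000. Tavita then takes one-half of the balance (€180,000), for a total of €430,000. The remaining €180,000 passes to the descendants.
The descendants' portion (€180,000) is divided into 5 shares of €36,000: Desmond and Mireille each take €36,000; Petra's €36,000 share passes to Petra's issue; Ronan's €36,000 share passes to Ronan's issue; Alma's €36,000 share passes to Alma's issue.
Petra's share (€36,000) is divided into 3 shares of €12,000: Ines, Bilal, and Vance each take €12,000.
Ronan's share (€36,000) is divided into 3 shares of €12,000: Kerensa, Liesel, and Farrukh each take €12,000.
Alma's share (€36,000) is divided into 2 shares of €18,000: Gideon and Pablo each take €18,000.

Tavita: €430,000; Ines: €12,000; Bilal: €12,000; Vance: €12,000; Desmond: €36,000; Kerensa: €12,000; Liesel: €12,000; Farrukh: €12,000; Mireille: €36,000; Gideon: €18,000; Pablo: €18,000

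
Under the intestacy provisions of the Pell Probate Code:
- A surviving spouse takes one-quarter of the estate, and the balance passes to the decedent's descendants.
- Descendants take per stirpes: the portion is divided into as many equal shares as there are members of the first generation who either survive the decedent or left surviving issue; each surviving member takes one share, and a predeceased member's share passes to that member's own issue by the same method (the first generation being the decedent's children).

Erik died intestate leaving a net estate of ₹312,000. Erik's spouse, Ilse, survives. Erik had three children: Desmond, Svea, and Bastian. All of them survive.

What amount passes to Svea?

Ilse takes one-quarter of ₹312,000 = ₹78,000. The remaining ₹234,000 passes to the descendants.
The descendants' portion (₹234,000) is divided into 3 shares of ₹78,000: Desmond, Svea, and Bastian each take ₹78,000.

Svea receives ₹78,000.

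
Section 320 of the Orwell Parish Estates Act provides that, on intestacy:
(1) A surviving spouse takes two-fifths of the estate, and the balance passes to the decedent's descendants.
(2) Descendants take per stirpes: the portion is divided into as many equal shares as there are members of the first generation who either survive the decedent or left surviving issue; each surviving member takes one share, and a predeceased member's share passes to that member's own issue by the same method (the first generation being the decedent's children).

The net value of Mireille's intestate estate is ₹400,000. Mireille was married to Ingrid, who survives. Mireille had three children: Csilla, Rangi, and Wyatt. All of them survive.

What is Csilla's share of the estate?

Ingrid takes two-fifths of ₹400,000 = ₹160,000. The remaining ₹240,000 passes to the descendants.
The descendants' portion (₹240,000) is divided into 3 shares of ₹80,000: Csilla, Rangi, and Wyatt each take ₹80,000.

Csilla receives ₹80,000.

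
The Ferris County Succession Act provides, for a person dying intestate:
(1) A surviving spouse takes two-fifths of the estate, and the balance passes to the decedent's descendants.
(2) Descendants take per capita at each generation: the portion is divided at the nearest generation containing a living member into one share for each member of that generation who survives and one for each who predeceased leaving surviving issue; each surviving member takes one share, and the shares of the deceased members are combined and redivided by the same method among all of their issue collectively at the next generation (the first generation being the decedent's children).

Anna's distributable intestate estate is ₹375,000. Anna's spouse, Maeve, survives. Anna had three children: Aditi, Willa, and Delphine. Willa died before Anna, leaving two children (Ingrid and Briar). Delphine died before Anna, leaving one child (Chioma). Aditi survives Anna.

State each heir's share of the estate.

Maeve: ₹150,000; Aditi: ₹75,000; Ingrid: ₹50,000; Briar: ₹50,000; Chioma: ₹50,000

Maeve takes two-fifths of ₹375,000 = ₹150,000. The remaining ₹225,000 passes to the descendants.
The descendants' portion (₹225,000) is divided at the children's generation into 3 shares of ₹75,000. Aditi takes ₹75,000. The 2 shares of the deceased (Willa and Delphine) are combined into a pool of ₹150,000.
That pool (₹150,000) is divided at the grandchildren's generation equally among Ingrid, Briar, and Chioma: ₹50,000 each.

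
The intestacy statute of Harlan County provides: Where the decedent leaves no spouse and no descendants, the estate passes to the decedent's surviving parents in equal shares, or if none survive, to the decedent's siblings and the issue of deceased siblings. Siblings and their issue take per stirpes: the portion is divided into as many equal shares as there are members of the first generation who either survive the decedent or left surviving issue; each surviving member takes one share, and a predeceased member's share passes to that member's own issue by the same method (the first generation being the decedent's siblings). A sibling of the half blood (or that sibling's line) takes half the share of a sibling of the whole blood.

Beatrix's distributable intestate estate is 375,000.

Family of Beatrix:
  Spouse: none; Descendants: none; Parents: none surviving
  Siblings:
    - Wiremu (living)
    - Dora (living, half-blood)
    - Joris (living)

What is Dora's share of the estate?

Dora receives 75,000.

The entire 375,000 passes to the siblings and their issue.
Counting each half-blood sibling's line as half a unit, there are 5/2 units in 375,000, so one unit is 150,000. Whole-blood lines (Wiremu and Joris) take 150,000 each; half-blood lines (Dora) take 75,000 each.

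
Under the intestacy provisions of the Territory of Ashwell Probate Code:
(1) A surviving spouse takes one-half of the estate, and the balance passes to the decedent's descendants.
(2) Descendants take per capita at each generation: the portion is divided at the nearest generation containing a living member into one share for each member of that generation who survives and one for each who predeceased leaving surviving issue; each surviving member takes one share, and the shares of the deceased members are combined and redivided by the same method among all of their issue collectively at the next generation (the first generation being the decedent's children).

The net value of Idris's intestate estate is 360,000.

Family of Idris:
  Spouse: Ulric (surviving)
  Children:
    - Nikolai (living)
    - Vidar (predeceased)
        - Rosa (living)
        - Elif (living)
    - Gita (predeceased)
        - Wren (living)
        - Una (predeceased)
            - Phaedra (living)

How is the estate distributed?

Ulric: 180,000; Nikolai: 60,000; Rosa: 30,000; Elif: 30,000; Wren: 30,000; Phaedra: 30,000

Ulric takes one-half of 360,000 = 180,000. The remaining 180,000 passes to the descendants.
The descendants' portion (180,000) is divided at the children's generation into 3 shares of 60,000. Nikolai takes 60,000. The 2 shares of the deceased (Vidar and Gita) are combined into a pool of 120,000.
That pool (120,000) is divided at the grandchildren's generation into 4 shares of 30,000. Rosa, Elif, and Wren each take 30,000. The remaining share for the deceased Una (30,000) is carried to the next generation.
That pool (30,000) passes entirely to Phaedra, the sole taker at the great-grandchildren's generation.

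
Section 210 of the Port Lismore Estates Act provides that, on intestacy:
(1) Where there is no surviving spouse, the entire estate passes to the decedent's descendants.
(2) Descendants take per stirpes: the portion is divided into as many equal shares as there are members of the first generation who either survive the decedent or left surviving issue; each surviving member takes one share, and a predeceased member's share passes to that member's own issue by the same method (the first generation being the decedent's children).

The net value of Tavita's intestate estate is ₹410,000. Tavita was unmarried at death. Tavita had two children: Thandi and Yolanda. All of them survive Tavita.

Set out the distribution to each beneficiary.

The entire ₹410,000 passes to the descendants.
That amount (₹410,000) is divided into 2 shares of ₹205,000: Thandi and Yolanda each take ₹205,000.

Thandi: ₹205,000; Yolanda: ₹205,000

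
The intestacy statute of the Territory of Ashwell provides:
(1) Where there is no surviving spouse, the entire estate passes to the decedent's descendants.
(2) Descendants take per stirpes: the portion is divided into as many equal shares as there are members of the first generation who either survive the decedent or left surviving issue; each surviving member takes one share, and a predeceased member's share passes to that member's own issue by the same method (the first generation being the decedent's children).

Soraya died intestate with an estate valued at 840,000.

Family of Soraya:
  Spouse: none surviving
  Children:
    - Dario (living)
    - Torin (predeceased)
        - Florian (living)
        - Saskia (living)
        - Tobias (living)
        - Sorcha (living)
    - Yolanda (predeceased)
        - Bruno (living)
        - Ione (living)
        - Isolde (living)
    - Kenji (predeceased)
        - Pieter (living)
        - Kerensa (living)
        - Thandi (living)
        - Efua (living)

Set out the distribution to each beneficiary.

Dario: 210,000; Florian: 52,500; Saskia: 52,500; Tobias: 52,500; Sorcha: 52,500; Bruno: 70,000; Ione: 70,000; Isolde: 70,000; Pieter: 52,500; Kerensa: 52,500; Thandi: 52,500; Efua: 52,500

The entire 840,000 passes to the descendants.
That amount (840,000) is divided into 4 shares of 210,000: Dario takes 210,000; Torin's 210,000 share passes to Torin's issue; Yolanda's 210,000 share passes to Yolanda's issue; Kenji's 210,000 share passes to Kenji's issue.
Torin's share (210,000) is divided into 4 shares of 52,500: Florian, Saskia, Tobias, and Sorcha each take 52,500.
Yolanda's share (210,000) is divided into 3 shares of 70,000: Bruno, Ione, and Isolde each take 70,000.
Kenji's share (210,000) is divided into 4 shares of 52,500: Pieter, Kerensa, Thandi, and Efua each take 52,500.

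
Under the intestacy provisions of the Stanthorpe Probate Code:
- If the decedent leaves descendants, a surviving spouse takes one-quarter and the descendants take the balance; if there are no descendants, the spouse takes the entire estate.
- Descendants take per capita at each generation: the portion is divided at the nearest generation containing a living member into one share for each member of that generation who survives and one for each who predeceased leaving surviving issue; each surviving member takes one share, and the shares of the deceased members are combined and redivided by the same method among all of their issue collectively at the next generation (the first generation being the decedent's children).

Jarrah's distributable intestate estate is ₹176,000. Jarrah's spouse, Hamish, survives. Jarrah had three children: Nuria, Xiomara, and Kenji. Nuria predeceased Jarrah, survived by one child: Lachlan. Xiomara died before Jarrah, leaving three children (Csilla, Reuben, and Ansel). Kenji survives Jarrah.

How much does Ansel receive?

Ansel receives ₹22,000.

Hamish takes one-quarter of ₹176,000 = ₹44,000. The remaining ₹132,000 passes to the descendants.
The descendants' portion (₹132,000) is divided at the children's generation into 3 shares of ₹44,000. Kenji takes ₹44,000. The 2 shares of the deceased (Nuria and Xiomara) are combined into a pool of ₹88,000.
That pool (₹88,000) is divided at the grandchildren's generation equally among Lachlan, Csilla, Reuben, and Ansel: ₹22,000 each.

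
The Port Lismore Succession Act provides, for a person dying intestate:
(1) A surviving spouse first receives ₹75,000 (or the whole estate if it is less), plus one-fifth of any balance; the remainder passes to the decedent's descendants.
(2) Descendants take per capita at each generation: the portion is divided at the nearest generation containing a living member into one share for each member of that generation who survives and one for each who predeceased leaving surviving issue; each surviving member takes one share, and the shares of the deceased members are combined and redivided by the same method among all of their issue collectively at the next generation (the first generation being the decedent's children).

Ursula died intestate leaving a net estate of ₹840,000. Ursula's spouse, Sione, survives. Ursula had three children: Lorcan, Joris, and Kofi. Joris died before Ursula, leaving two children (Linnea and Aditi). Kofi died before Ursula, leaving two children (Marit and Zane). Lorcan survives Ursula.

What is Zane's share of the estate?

Sione first takes ₹75,000, leaving a balance of ₹765,000. Sione then takes one-fifth of the balance (₹153,000), for a total of ₹228,000. The remaining ₹612,000 passes to the descendants.
The descendants' portion (₹612,000) is divided at the children's generation into 3 shares of ₹204,000. Lorcan takes ₹204,000. The 2 shares of the deceased (Joris and Kofi) are combined into a pool of ₹408,000.
That pool (₹408,000) is divided at the grandchildren's generation equally among Linnea, Aditi, Marit, and Zane: ₹102,000 each.

Zane receives ₹102,000.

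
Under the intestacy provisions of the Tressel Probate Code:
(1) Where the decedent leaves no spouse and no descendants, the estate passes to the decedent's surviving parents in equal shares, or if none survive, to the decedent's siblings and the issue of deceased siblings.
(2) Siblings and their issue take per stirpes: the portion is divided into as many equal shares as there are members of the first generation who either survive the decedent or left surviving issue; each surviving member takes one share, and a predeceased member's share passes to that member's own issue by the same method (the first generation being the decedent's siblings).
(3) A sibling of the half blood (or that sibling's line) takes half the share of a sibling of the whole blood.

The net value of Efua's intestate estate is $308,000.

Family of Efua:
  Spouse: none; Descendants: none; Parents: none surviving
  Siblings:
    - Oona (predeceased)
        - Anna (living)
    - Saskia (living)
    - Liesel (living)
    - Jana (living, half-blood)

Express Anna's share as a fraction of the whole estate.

Anna receives 2/7 of the estate.

The entire $308,000 passes to the siblings and their issue.
Counting each half-blood sibling's line as half a unit, there are 7/2 units in $308,000, so one unit is $88,000. Whole-blood lines (Oona, Saskia, and Liesel) take $88,000 each; half-blood lines (Jana) take $44,000 each.
Oona's share ($88,000) passes entirely to Anna.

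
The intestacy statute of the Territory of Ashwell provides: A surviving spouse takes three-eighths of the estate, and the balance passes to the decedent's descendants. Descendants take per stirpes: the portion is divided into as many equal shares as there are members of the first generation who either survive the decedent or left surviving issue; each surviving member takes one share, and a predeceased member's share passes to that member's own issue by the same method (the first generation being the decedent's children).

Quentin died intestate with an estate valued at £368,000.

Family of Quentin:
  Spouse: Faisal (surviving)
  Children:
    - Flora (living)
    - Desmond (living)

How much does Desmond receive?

Desmond receives £115,000.

Faisal takes three-eighths of £368,000 = £138,000. The remaining £230,000 passes to the descendants.
The descendants' portion (£230,000) is divided into 2 shares of £115,000: Flora and Desmond each take £115,000.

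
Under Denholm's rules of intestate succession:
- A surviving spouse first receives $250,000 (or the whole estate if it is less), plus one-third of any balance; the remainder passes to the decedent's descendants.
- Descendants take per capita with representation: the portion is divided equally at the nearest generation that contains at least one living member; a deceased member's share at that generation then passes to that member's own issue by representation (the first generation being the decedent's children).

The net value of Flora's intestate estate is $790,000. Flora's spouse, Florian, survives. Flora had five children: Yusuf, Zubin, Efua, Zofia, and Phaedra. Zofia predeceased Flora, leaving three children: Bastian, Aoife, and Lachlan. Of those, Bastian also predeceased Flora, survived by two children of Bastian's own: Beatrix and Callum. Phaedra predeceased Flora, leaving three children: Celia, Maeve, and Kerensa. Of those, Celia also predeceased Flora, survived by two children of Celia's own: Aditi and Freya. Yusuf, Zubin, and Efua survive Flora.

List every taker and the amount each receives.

Florian first takes $250,000, leaving a balance of $540,000. Florian then takes one-third of the balance ($180,000), for a total of $430,000. The remaining $360,000 passes to the descendants.
The descendants' portion ($360,000) is divided into 5 shares of $72,000: Yusuf, Zubin, and Efua each take $72,000; Zofia's $72,000 share passes to Zofia's issue; Phaedra's $72,000 share passes to Phaedra's issue.
Zofia's share ($72,000) is divided into 3 shares of $24,000: Aoife and Lachlan each take $24,000; Bastian's $24,000 share passes to Bastian's issue.
Bastian's share ($24,000) is divided into 2 shares of $12,000: Beatrix and Callum each take $12,000.
Phaedra's share ($72,000) is divided into 3 shares of $24,000: Maeve and Kerensa each take $24,000; Celia's $24,000 share passes to Celia's issue.
Celia's share ($24,000) is divided into 2 shares of $12,000: Aditi and Freya each take $12,000.

Florian: $430,000; Yusuf: $72,000; Zubin: $72,000; Efua: $72,000; Beatrix: $12,000; Callum: $12,000; Aoife: $24,000; Lachlan: $24,000; Aditi: $12,000; Freya: $12,000; Maeve: $24,000; Kerensa: $24,000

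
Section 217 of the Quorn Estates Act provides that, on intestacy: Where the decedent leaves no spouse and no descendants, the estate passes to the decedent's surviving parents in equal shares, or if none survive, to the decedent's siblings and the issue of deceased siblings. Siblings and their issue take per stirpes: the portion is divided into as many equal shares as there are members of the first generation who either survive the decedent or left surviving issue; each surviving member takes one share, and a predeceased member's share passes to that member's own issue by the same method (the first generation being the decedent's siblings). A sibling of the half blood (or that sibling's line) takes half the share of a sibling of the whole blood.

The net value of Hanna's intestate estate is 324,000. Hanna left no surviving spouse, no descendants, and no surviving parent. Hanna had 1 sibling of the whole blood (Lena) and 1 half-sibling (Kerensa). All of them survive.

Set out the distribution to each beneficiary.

The entire 324,000 passes to the siblings and their issue.
Counting each half-blood sibling's line as half a unit, there are 3/2 units in 324,000, so one unit is 216,000. Whole-blood lines (Lena) take 216,000 each; half-blood lines (Kerensa) take 108,000 each.

Lena: 216,000; Kerensa: 108,000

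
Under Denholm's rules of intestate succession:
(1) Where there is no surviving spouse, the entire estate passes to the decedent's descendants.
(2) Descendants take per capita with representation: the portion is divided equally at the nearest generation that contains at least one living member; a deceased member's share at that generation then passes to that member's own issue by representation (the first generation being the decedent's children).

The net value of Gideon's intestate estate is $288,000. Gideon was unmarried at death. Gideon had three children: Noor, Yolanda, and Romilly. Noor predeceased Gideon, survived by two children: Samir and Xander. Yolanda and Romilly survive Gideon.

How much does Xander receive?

Xander receives $48,000.

The entire $288,000 passes to the descendants.
That amount ($288,000) is divided into 3 shares of $96,000: Yolanda and Romilly each take $96,000; Noor's $96,000 share passes to Noor's issue.
Noor's share ($96,000) is divided into 2 shares of $48,000: Samir and Xander each take $48,000.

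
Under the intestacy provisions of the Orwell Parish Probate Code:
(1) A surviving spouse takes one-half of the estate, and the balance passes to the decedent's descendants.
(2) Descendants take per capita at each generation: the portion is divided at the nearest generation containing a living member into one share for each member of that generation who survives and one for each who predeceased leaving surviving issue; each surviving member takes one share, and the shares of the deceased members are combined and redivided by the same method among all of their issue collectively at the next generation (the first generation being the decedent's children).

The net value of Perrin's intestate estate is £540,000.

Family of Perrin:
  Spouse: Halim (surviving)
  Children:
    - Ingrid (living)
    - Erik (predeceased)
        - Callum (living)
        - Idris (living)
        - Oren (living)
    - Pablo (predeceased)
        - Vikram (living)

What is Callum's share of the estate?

Halim takes one-half of £540,000 = £270,000. The remaining £270,000 passes to the descendants.
The descendants' portion (£270,000) is divided at the children's generation into 3 shares of £90,000. Ingrid takes £90,000. The 2 shares of the deceased (Erik and Pablo) are combined into a pool of £180,000.
That pool (£180,000) is divided at the grandchildren's generation equally among Callum, Idris, Oren, and Vikram: £45,000 each.

Callum receives £45,000.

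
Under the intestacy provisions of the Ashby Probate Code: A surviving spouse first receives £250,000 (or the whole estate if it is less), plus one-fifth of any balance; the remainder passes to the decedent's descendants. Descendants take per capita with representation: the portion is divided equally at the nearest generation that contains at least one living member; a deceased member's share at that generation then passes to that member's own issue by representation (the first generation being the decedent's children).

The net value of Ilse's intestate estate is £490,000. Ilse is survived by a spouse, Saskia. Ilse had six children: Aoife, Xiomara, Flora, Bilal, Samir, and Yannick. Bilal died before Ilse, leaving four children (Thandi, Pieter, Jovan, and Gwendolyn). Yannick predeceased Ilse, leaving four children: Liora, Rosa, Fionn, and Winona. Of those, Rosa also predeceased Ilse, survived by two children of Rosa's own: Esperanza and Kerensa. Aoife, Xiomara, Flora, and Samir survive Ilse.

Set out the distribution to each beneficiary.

Saskia first takes £250,000, leaving a balance of £240,000. Saskia then takes one-fifth of the balance (£48,000), for a total of £298,000. The remaining £192,000 passes to the descendants.
The descendants' portion (£192,000) is divided into 6 shares of £32,000: Aoife, Xiomara, Flora, and Samir each take £32,000; Bilal's £32,000 share passes to Bilal's issue; Yannick's £32,000 share passes to Yannick's issue.
Bilal's share (£32,000) is divided into 4 shares of £8,000: Thandi, Pieter, Jovan, and Gwendolyn each take £8,000.
Yannick's share (£32,000) is divided into 4 shares of £8,000: Liora, Fionn, and Winona each take £8,000; Rosa's £8,000 share passes to Rosa's issue.
Rosa's share (£8,000) is divided into 2 shares of £4,000: Esperanza and Kerensa each take £4,000.

Saskia: £298,000; Aoife: £32,000; Xiomara: £32,000; Flora: £32,000; Thandi: £8,000; Pieter: £8,000; Jovan: £8,000; Gwendolyn: £8,000; Samir: £32,000; Liora: £8,000; Esperanza: £4,000; Kerensa: £4,000; Fionn: £8,000; Winona: £8,000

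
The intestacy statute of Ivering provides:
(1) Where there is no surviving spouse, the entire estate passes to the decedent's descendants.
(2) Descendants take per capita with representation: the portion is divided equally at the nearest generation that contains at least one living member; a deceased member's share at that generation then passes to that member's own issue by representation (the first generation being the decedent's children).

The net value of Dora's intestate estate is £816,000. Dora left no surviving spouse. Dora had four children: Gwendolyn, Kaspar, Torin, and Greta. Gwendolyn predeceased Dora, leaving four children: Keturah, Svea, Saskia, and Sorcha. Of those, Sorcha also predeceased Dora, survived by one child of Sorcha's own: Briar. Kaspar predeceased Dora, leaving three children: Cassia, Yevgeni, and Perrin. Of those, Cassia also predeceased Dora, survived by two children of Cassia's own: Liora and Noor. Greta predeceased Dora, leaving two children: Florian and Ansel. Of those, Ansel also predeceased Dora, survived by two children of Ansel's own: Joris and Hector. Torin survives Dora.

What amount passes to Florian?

The entire £816,000 passes to the descendants.
That amount (£816,000) is divided into 4 shares of £204,000: Torin takes £204,000; Gwendolyn's £204,000 share passes to Gwendolyn's issue; Kaspar's £204,000 share passes to Kaspar's issue; Greta's £204,000 share passes to Greta's issue.
Gwendolyn's share (£204,000) is divided into 4 shares of £51,000: Keturah, Svea, and Saskia each take £51,000; Sorcha's £51,000 share passes to Sorcha's issue.
Sorcha's share (£51,000) passes entirely to Briar.
Kaspar's share (£204,000) is divided into 3 shares of £68,000: Yevgeni and Perrin each take £68,000; Cassia's £68,000 share passes to Cassia's issue.
Cassia's share (£68,000) is divided into 2 shares of £34,000: Liora and Noor each take £34,000.
Greta's share (£204,000) is divided into 2 shares of £102,000: Florian takes £102,000; Ansel's £102,000 share passes to Ansel's issue.
Ansel's share (£102,000) is divided into 2 shares of £51,000: Joris and Hector each take £51,000.

Florian receives £102,000.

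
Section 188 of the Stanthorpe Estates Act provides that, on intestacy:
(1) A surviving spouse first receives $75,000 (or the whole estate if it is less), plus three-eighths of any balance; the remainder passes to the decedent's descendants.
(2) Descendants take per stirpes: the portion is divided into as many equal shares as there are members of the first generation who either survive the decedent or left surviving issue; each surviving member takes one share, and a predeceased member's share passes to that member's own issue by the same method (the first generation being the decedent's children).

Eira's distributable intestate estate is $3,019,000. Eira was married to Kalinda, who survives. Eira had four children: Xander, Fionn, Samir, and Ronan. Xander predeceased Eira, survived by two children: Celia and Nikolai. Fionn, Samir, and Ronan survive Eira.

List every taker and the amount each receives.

Kalinda first takes $75,000, leaving a balance of $2,944,000. Kalinda then takes three-eighths of the balance ($1,104,000), for a total of $1,179,000. The remaining $1,840,000 passes to the descendants.
The descendants' portion ($1,840,000) is divided into 4 shares of $460,000: Fionn, Samir, and Ronan each take $460,000; Xander's $460,000 share passes to Xander's issue.
Xander's share ($460,000) is divided into 2 shares of $230,000: Celia and Nikolai each take $230,000.

Kalinda: $1,179,000; Celia: $230,000; Nikolai: $230,000; Fionn: $460,000; Samir: $460,000; Ronan: $460,000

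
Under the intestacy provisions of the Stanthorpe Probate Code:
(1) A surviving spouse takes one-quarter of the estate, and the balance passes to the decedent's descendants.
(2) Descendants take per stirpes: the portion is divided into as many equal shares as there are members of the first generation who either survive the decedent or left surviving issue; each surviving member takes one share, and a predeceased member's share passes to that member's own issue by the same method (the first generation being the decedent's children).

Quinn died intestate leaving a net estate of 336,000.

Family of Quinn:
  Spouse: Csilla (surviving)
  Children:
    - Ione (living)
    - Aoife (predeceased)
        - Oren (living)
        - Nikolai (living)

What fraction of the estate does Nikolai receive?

Nikolai receives 3/16 of the estate.

Csilla takes one-quarter of 336,000 = 84,000. The remaining 252,000 passes to the descendants.
The descendants' portion (252,000) is divided into 2 shares of 126,000: Ione takes 126,000; Aoife's 126,000 share passes to Aoife's issue.
Aoife's share (126,000) is divided into 2 shares of 63,000: Oren and Nikolai each take 63,000.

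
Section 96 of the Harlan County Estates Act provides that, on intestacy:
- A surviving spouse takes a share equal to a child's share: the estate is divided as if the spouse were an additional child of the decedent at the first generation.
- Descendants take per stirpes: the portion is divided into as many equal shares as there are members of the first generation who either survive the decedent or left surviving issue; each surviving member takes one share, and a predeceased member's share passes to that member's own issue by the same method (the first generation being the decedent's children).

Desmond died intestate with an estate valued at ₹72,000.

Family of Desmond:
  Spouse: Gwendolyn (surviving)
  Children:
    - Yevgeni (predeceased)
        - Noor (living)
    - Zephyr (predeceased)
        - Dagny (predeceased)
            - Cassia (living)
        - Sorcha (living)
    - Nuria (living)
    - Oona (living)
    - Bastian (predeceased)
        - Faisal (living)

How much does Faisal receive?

Faisal receives ₹12,000.

The spouse counts as an additional share at the children's level, so there are 6 primary shares of ₹12,000. Gwendolyn takes one such share (₹12,000).
The children's combined portion (₹60,000) is divided into 5 shares of ₹12,000: Nuria and Oona each take ₹12,000; Yevgeni's ₹12,000 share passes to Yevgeni's issue; Zephyr's ₹12,000 share passes to Zephyr's issue; Bastian's ₹12,000 share passes to Bastian's issue.
Yevgeni's share (₹12,000) passes entirely to Noor.
Zephyr's share (₹12,000) is divided into 2 shares of ₹6,000: Sorcha takes ₹6,000; Dagny's ₹6,000 share passes to Dagny's issue.
Dagny's share (₹6,000) passes entirely to Cassia.
Bastian's share (₹12,000) passes entirely to Faisal.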